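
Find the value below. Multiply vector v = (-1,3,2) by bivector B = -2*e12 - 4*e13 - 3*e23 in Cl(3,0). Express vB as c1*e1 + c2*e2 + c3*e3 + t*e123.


vB has grade-1 (vector) and grade-3 (trivector) parts: vB = (v _| B) + (v ^ B).
Vector part <vB>_1:
  e1: -v2*b12 - v3*b13 = -(3)*(-2) - (2)*(-4) = 14
  e2: v1*b12 - v3*b23 = (-1)*(-2) - (2)*(-3) = 8
  e3: v1*b13 + v2*b23 = (-1)*(-4) + (3)*(-3) = -5
Trivector part <vB>_3:
  e123: v1*b23 - v2*b13 + v3*b12 = (-1)*(-3) - (3)*(-4) + (2)*(-2) = 11
vB = 14*e1 + 8*e2 - 5*e3 + 11*e123


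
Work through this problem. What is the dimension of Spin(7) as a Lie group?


Spin(n) double-covers SO(n); both have Lie algebra so(n) of dimension n(n-1)/2.
n = 7
n(n-1) = 7 * 6 = 42
dim Spin(7) = 42/2 = 21


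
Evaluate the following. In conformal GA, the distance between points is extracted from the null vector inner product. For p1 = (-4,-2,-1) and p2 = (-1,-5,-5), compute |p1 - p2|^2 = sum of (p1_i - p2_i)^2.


p1 - p2 = (-3, 3, 4)
|p1 - p2|^2 = (-3)^2 + 3^2 + 4^2
= 9 + 9 + 16
= 34


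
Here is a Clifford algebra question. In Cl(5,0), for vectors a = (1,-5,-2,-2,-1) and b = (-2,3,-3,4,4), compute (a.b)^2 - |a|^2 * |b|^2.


a . b = 1*(-2) + (-5)*3 + (-2)*(-3) + (-2)*4 + (-1)*4
= -2 + (-15) + 6 + (-8) + (-4) = -23
|a|^2 = 1^2 + (-5)^2 + (-2)^2 + (-2)^2 + (-1)^2 = 35
|b|^2 = (-2)^2 + 3^2 + (-3)^2 + 4^2 + 4^2 = 54
(a.b)^2 = (-23)^2 = 529
|a|^2 * |b|^2 = 35 * 54 = 1890
Result = 529 - 1890 = -1361


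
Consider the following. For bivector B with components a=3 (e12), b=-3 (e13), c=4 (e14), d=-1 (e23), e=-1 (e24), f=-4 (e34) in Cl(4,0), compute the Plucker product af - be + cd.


Plucker relation: af - be + cd
a*f = 3*(-4) = -12
b*e = (-3)*(-1) = 3
c*d = 4*(-1) = -4
af - be + cd = -12 - 3 + (-4)
= -19


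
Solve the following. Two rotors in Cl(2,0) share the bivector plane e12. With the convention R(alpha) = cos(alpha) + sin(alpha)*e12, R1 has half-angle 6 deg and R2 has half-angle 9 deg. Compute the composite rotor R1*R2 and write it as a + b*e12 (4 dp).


Same-plane rotors commute and their half-angles add:
R1*R2 = cos(a1 + a2) + sin(a1 + a2)*e12.
a1 + a2 = 6 + 9 = 15 deg
cos(15 deg) = 0.9659
sin(15 deg) = 0.2588
R1*R2 = 0.9659 + 0.2588*e12


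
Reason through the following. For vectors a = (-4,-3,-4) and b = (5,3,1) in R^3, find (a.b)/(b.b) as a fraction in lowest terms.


Projection coefficient = (a . b) / (b . b)
a . b = (-4)*5 + (-3)*3 + (-4)*1
= -20 + (-9) + (-4) = -33
b . b = 5^2 + 3^2 + 1^2
= 25 + 9 + 1 = 35
Coefficient = -33/35
In lowest terms: -33/35


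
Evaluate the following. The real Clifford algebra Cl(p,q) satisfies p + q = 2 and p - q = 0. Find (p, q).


We need p + q = 2 and p - q = 0.
Adding: 2p = 2 + 0 = 2, so p = 1.
Then q = 2 - 1 = 1.
(p, q) = (1, 1)


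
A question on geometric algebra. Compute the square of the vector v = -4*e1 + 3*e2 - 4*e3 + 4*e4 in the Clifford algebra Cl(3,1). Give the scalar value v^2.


v^2 = sum of c_i^2 * e_i^2
Positive signature terms (e_i^2 = +1): (-4)^2 + 3^2 + (-4)^2 = 41
Negative signature terms (e_j^2 = -1): 4^2 = 16
v^2 = 41 - 16 = 25


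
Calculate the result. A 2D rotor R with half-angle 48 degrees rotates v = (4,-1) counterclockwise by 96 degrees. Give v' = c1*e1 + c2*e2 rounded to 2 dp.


Rotor R = cos(48deg) - sin(48deg)*e12
Rotation angle theta = 2 * 48 = 96 degrees
v' = R*v*~R rotates v by theta.
cos(96deg) = -0.1045, sin(96deg) = 0.9945
v'_1 = 4*cos(96deg) - (-1)*sin(96deg)
= 4*(-0.1045) - (-1)*0.9945
= 0.58
v'_2 = 4*sin(96deg) + (-1)*cos(96deg)
= 4*0.9945 + (-1)*(-0.1045)
= 4.08
v' = 0.58*e1 + 4.08*e2


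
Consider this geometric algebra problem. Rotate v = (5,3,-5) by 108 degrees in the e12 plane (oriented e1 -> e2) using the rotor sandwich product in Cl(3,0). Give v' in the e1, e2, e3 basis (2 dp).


Rotor R = cos(54deg) - sin(54deg)*e12
Rotation angle theta = 2 * 54 = 108 degrees in the e12 plane (e1 -> e2).
The component perpendicular to the plane (e3) is invariant: v'_3 = v3 = -5.00
cos(108deg) = -0.3090, sin(108deg) = 0.9511
v'_1 = v1*cos(theta) - v2*sin(theta) = 5*(-0.3090) - 3*0.9511 = -4.40
v'_2 = v1*sin(theta) + v2*cos(theta) = 5*0.9511 + 3*(-0.3090) = 3.83
v' = -4.40*e1 + 3.83*e2 - 5.00*e3


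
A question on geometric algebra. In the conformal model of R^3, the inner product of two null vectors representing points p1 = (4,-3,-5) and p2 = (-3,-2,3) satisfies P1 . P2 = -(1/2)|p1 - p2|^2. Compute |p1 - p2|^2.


p1 - p2 = (7, -1, -8)
|p1 - p2|^2 = 7^2 + (-1)^2 + (-8)^2
= 49 + 1 + 64
= 114


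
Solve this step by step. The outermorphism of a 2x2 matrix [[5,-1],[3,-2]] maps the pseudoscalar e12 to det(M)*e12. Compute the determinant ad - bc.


The outermorphism of a linear map f sends e1^e2 to f(e1)^f(e2).
f(e1) = 5*e1 + 3*e2
f(e2) = -1*e1 - 2*e2
f(e1) ^ f(e2) = (5*e1 + 3*e2) ^ (-1*e1 - 2*e2)
= 5*(-2)*e12 + 3*(-1)*e21
= (-10 - (-3))*e12
= -7*e12
Coefficient = -7


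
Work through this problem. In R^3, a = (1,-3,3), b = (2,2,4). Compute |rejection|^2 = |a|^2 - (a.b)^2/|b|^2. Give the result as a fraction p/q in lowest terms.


|a|^2 = 1^2 + (-3)^2 + 3^2 = 19
|b|^2 = 2^2 + 2^2 + 4^2 = 24
a . b = 1*2 + (-3)*2 + 3*4 = 8
(a.b)^2 = 8^2 = 64
|rej|^2 = 19 - 64/24
= (456 - 64)/24
= 392/24
In lowest terms: 49/3


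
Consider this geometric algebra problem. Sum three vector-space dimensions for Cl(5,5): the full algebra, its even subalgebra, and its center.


n = 5 + 5 = 10
Total dim = 2^10 = 1024
Even subalgebra dim = 2^9 = 512
n is even, so center dim = 1
Sum = 1024 + 512 + 1 = 1537


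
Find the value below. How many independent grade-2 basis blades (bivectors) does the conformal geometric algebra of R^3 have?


The conformal model of R^3 uses Cl(4,1) with m = 3 + 2 = 5 generators.
Number of grade-2 blades = C(m, 2) = C(5, 2)
= 5*4/2 = 10


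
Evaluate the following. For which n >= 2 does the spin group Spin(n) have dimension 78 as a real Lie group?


dim Spin(n) = dim so(n) = n(n-1)/2.
Solve n(n-1)/2 = 78, i.e. n^2 - n - 156 = 0.
Discriminant = 1 + 8*78 = 625
n = (1 + sqrt(625))/2 = (1 + 25)/2 = 13


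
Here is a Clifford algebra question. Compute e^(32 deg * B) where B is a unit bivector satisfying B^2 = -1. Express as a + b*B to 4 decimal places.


For a unit bivector B with B^2 = -1, the exponential series gives
e^(theta*B) = cos(theta) + sin(theta)*B (the GA analogue of Euler's formula).
theta = 32 degrees = 0.558505 rad
cos(32 deg) = 0.8480
sin(32 deg) = 0.5299
exp(theta*B) = 0.8480 + 0.5299*B


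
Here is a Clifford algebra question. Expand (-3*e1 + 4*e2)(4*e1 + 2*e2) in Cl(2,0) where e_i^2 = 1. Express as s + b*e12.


Expand: (-3*e1 + 4*e2)(4*e1 + 2*e2)
= (-3)*4*e1e1 + (-3)*2*e1e2 + 4*4*e2e1 + 4*2*e2e2
Using e1^2 = e2^2 = 1, e2e1 = -e1e2:
Scalar part s = (-3)*4 + 4*2 = -12 + 8 = -4
Bivector part b = (-3)*2 - 4*4 = -6 - 16 = -22
uv = -4 - 22*e12


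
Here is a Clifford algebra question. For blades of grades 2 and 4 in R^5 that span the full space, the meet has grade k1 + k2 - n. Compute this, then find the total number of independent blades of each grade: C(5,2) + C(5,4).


Meet grade = grade(A) + grade(B) - n
= 2 + 4 - 5 = 1
C(5,2) = 10
C(5,4) = 5
dim_A + dim_B = 10 + 5 = 15


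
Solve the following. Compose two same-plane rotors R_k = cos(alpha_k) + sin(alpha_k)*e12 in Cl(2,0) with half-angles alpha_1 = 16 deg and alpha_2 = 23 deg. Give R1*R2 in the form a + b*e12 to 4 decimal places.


Same-plane rotors commute and their half-angles add:
R1*R2 = cos(a1 + a2) + sin(a1 + a2)*e12.
a1 + a2 = 16 + 23 = 39 deg
cos(39 deg) = 0.7771
sin(39 deg) = 0.6293
R1*R2 = 0.7771 + 0.6293*e12


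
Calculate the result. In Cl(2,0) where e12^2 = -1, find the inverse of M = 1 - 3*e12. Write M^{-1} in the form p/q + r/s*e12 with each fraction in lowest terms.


M = 1 - 3*e12, where e12^2 = -1.
Since M commutes with its reverse ~M = a - b*e12, M * ~M = a^2 - b^2*e12^2 = a^2 + b^2.
So M^{-1} = ~M / (a^2 + b^2) = (a - b*e12)/(a^2 + b^2).
a^2 + b^2 = 1 + 9 = 10
Scalar part = 1/10 = 1/10
Bivector coeff = 3/10 = 3/10
M^{-1} = 1/10 + 3/10*e12


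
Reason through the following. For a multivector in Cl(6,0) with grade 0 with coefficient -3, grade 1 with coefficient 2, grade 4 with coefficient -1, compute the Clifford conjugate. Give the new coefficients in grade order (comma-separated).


Clifford conjugate sign for grade k: (-1)^(k(k+1)/2)
Grade 0: (-1)^(0*1/2) = (-1)^0 = 1, coeff -3 -> -3
Grade 1: (-1)^(1*2/2) = (-1)^1 = -1, coeff 2 -> -2
Grade 4: (-1)^(4*5/2) = (-1)^10 = 1, coeff -1 -> -1
Conjugated coefficients: -3, -2, -1


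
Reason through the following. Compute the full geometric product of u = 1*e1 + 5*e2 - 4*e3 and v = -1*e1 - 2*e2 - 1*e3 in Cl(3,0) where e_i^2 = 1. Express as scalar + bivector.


In Cl(3,0): e_i^2 = 1, e_ie_j = -e_je_i for i != j.
Scalar part = u . v = 1*(-1) + 5*(-2) + (-4)*(-1)
= -1 + (-10) + 4 = -7
e12 coeff = 1*(-2) - 5*(-1) = -2 - (-5) = 3
e13 coeff = 1*(-1) - (-4)*(-1) = -1 - 4 = -5
e23 coeff = 5*(-1) - (-4)*(-2) = -5 - 8 = -13
uv = -7 + 3*e12 - 5*e13 - 13*e23


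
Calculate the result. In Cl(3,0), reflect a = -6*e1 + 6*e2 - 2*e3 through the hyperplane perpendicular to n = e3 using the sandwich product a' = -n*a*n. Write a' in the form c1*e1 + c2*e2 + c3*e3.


Reflection formula: a' = -n*a*n, with n = e3 (unit vector, n^2 = 1).
For reflection through hyperplane perp to e3:
The component along e3 flips sign, others stay.
a = (-6, 6, -2)
a' = (-6, 6, 2)
a' = -6*e1 + 6*e2 + 2*e3


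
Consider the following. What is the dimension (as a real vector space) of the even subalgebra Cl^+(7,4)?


Even subalgebra dimension = 2^(n-1)
n = 7 + 4 = 11
2^(11 - 1) = 2^10 = 1024
Verification: sum of C(11,k) for even k = 1 + 55 + 330 + 462 + 165 + 11 = 1024
Result = 1024


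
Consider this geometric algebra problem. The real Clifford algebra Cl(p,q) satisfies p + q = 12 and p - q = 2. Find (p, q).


We need p + q = 12 and p - q = 2.
Adding: 2p = 12 + 2 = 14, so p = 7.
Then q = 12 - 7 = 5.
(p, q) = (7, 5)


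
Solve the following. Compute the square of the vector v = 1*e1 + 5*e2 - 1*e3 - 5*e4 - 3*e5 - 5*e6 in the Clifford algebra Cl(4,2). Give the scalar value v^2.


v^2 = sum of c_i^2 * e_i^2
Positive signature terms (e_i^2 = +1): 1^2 + 5^2 + (-1)^2 + (-5)^2 = 52
Negative signature terms (e_j^2 = -1): (-3)^2 + (-5)^2 = 34
v^2 = 52 - 34 = 18


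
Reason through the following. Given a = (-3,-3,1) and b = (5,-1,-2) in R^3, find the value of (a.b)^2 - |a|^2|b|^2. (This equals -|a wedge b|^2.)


a . b = (-3)*5 + (-3)*(-1) + 1*(-2)
= -15 + 3 + (-2) = -14
|a|^2 = (-3)^2 + (-3)^2 + 1^2 = 19
|b|^2 = 5^2 + (-1)^2 + (-2)^2 = 30
(a.b)^2 = (-14)^2 = 196
|a|^2 * |b|^2 = 19 * 30 = 570
Result = 196 - 570 = -374


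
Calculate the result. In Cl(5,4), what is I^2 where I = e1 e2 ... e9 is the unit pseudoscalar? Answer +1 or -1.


The pseudoscalar I = e1...e_n (product of all n generators) of Cl(p,q) satisfies I^2 = (-1)^(q + n(n-1)/2).
p = 5, q = 4, n = p + q = 9
n(n-1)/2 = 9 * 8 / 2 = 36
Exponent = q + n(n-1)/2 = 4 + 36 = 40
I^2 = (-1)^40 = +1


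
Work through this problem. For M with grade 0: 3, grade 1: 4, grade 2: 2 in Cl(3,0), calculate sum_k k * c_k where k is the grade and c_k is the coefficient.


Grade-weighted sum = sum of grade_k * coefficient_k
0*3 = 0
1*4 = 4
2*2 = 4
Total = 0 + 4 + 4 = 8


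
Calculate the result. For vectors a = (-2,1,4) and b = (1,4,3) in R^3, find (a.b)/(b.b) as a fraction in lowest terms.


Projection coefficient = (a . b) / (b . b)
a . b = (-2)*1 + 1*4 + 4*3
= -2 + 4 + 12 = 14
b . b = 1^2 + 4^2 + 3^2
= 1 + 16 + 9 = 26
Coefficient = 14/26
In lowest terms: 7/13


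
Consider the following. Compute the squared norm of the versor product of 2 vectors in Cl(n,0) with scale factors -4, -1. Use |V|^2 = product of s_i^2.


Each vector v_i has |v_i|^2 = s_i^2
Squared scales: (-4)^2 = 16, (-1)^2 = 1
|V|^2 = 16 * 1
= 16


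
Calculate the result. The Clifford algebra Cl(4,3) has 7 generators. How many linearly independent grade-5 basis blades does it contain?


Number of grade-k basis blades in Cl(p,q) with n = p + q is C(n, k).
n = 4 + 3 = 7
C(7, 5) = 7! / (5! * 2!)
= 5040 / (120 * 2)
= 21


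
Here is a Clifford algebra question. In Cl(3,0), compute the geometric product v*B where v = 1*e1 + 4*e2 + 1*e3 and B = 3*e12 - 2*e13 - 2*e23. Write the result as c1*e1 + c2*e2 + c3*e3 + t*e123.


vB has grade-1 (vector) and grade-3 (trivector) parts: vB = (v _| B) + (v ^ B).
Vector part <vB>_1:
  e1: -v2*b12 - v3*b13 = -(4)*(3) - (1)*(-2) = -10
  e2: v1*b12 - v3*b23 = (1)*(3) - (1)*(-2) = 5
  e3: v1*b13 + v2*b23 = (1)*(-2) + (4)*(-2) = -10
Trivector part <vB>_3:
  e123: v1*b23 - v2*b13 + v3*b12 = (1)*(-2) - (4)*(-2) + (1)*(3) = 9
vB = -10*e1 + 5*e2 - 10*e3 + 9*e123


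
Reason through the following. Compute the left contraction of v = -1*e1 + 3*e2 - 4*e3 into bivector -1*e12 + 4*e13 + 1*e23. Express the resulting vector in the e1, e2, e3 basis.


Left contraction v _| B = <vB>_1 (grade-1 part of the geometric product vB).
Using e1_|e12 = e2, e2_|e12 = -e1, e1_|e13 = e3, e3_|e13 = -e1, e2_|e23 = e3, e3_|e23 = -e2:
e1 coeff: -v2*b12 - v3*b13 = -(3)*(-1) - (-4)*(4) = 19
e2 coeff: v1*b12 - v3*b23 = (-1)*(-1) - (-4)*(1) = 5
e3 coeff: v1*b13 + v2*b23 = (-1)*(4) + (3)*(1) = -1
v _| B = 19*e1 + 5*e2 - 1*e3


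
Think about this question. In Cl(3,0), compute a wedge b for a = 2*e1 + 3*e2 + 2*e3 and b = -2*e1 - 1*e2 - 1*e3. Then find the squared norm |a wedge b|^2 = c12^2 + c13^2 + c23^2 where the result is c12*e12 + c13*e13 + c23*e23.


a wedge b = (a1*b2 - a2*b1)*e12 + (a1*b3 - a3*b1)*e13 + (a2*b3 - a3*b2)*e23
e12 coeff: 2*(-1) - 3*(-2) = -2 - (-6) = 4
e13 coeff: 2*(-1) - 2*(-2) = -2 - (-4) = 2
e23 coeff: 3*(-1) - 2*(-1) = -3 - (-2) = -1
|a wedge b|^2 = 4^2 + 2^2 + (-1)^2
= 16 + 4 + 1
= 21


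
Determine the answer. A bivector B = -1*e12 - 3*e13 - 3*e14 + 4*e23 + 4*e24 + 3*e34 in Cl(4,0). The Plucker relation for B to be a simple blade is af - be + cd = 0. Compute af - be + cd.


Plucker relation: af - be + cd
a*f = (-1)*3 = -3
b*e = (-3)*4 = -12
c*d = (-3)*4 = -12
af - be + cd = -3 - (-12) + (-12)
= -3


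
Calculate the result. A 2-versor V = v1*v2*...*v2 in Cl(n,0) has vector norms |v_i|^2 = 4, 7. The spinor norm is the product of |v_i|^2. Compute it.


Spinor norm N(V) = |v1|^2 * |v2|^2 * ... * |v2|^2
= 4 * 7
Running product: 4, 28
N(V) = 28


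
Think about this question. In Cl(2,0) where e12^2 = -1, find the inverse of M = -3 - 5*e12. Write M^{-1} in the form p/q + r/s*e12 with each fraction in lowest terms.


M = -3 - 5*e12, where e12^2 = -1.
Since M commutes with its reverse ~M = a - b*e12, M * ~M = a^2 - b^2*e12^2 = a^2 + b^2.
So M^{-1} = ~M / (a^2 + b^2) = (a - b*e12)/(a^2 + b^2).
a^2 + b^2 = 9 + 25 = 34
Scalar part = -3/34 = -3/34
Bivector coeff = 5/34 = 5/34
M^{-1} = -3/34 + 5/34*e12


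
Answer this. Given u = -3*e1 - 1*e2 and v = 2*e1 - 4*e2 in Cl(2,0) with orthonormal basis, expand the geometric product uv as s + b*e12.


Expand: (-3*e1 - 1*e2)(2*e1 - 4*e2)
= (-3)*2*e1e1 + (-3)*(-4)*e1e2 + (-1)*2*e2e1 + (-1)*(-4)*e2e2
Using e1^2 = e2^2 = 1, e2e1 = -e1e2:
Scalar part s = (-3)*2 + (-1)*(-4) = -6 + 4 = -2
Bivector part b = (-3)*(-4) - (-1)*2 = 12 - (-2) = 14
uv = -2 + 14*e12


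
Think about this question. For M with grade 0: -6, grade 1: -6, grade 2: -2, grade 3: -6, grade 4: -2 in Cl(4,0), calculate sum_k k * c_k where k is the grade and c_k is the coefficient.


Grade-weighted sum = sum of grade_k * coefficient_k
0*(-6) = 0
1*(-6) = -6
2*(-2) = -4
3*(-6) = -18
4*(-2) = -8
Total = 0 + (-6) + (-4) + (-18) + (-8) = -36


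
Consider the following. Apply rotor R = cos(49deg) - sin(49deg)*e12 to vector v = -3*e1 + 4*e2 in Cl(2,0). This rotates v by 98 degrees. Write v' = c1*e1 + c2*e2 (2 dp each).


Rotor R = cos(49deg) - sin(49deg)*e12
Rotation angle theta = 2 * 49 = 98 degrees
v' = R*v*~R rotates v by theta.
cos(98deg) = -0.1392, sin(98deg) = 0.9903
v'_1 = -3*cos(98deg) - 4*sin(98deg)
= -3*(-0.1392) - 4*0.9903
= -3.54
v'_2 = -3*sin(98deg) + 4*cos(98deg)
= -3*0.9903 + 4*(-0.1392)
= -3.53
v' = -3.54*e1 - 3.53*e2


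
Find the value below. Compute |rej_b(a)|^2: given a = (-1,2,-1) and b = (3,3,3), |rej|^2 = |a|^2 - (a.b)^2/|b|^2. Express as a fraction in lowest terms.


|a|^2 = (-1)^2 + 2^2 + (-1)^2 = 6
|b|^2 = 3^2 + 3^2 + 3^2 = 27
a . b = (-1)*3 + 2*3 + (-1)*3 = 0
(a.b)^2 = 0^2 = 0
|rej|^2 = 6 - 0/27
= (162 - 0)/27
= 162/27
In lowest terms: 6/1


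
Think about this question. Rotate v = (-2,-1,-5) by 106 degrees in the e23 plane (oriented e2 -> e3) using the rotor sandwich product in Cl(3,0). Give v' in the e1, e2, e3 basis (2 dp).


Rotor R = cos(53deg) - sin(53deg)*e23
Rotation angle theta = 2 * 53 = 106 degrees in the e23 plane (e2 -> e3).
The component perpendicular to the plane (e1) is invariant: v'_1 = v1 = -2.00
cos(106deg) = -0.2756, sin(106deg) = 0.9613
v'_2 = v2*cos(theta) - v3*sin(theta) = -1*(-0.2756) - (-5)*0.9613 = 5.08
v'_3 = v2*sin(theta) + v3*cos(theta) = -1*0.9613 + (-5)*(-0.2756) = 0.42
v' = -2.00*e1 + 5.08*e2 + 0.42*e3


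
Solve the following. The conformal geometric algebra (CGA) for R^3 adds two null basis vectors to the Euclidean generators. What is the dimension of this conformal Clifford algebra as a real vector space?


The conformal model of R^3 uses Cl(4,1): the 3 Euclidean generators plus two extra orthogonal generators e+ (e+^2 = +1) and e- (e-^2 = -1), from which the null vectors e0, einf are built.
Number of generators m = 3 + 2 = 5.
dim Cl(p,q) = 2^m = 2^5 = 32


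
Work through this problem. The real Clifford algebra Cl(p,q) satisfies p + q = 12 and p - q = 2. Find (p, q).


We need p + q = 12 and p - q = 2.
Adding: 2p = 12 + 2 = 14, so p = 7.
Then q = 12 - 7 = 5.
(p, q) = (7, 5)


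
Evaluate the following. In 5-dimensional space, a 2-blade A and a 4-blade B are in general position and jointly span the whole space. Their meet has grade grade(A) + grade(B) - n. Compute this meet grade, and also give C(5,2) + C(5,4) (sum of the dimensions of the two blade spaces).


Meet grade = grade(A) + grade(B) - n
= 2 + 4 - 5 = 1
C(5,2) = 10
C(5,4) = 5
dim_A + dim_B = 10 + 5 = 15


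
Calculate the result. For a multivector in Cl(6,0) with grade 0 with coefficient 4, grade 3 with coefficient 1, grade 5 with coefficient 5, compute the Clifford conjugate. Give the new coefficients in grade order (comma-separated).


Clifford conjugate sign for grade k: (-1)^(k(k+1)/2)
Grade 0: (-1)^(0*1/2) = (-1)^0 = 1, coeff 4 -> 4
Grade 3: (-1)^(3*4/2) = (-1)^6 = 1, coeff 1 -> 1
Grade 5: (-1)^(5*6/2) = (-1)^15 = -1, coeff 5 -> -5
Conjugated coefficients: 4, 1, -5


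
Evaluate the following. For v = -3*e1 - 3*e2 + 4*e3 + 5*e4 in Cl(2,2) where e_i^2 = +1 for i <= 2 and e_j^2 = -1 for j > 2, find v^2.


v^2 = sum of c_i^2 * e_i^2
Positive signature terms (e_i^2 = +1): (-3)^2 + (-3)^2 = 18
Negative signature terms (e_j^2 = -1): 4^2 + 5^2 = 41
v^2 = 18 - 41 = -23


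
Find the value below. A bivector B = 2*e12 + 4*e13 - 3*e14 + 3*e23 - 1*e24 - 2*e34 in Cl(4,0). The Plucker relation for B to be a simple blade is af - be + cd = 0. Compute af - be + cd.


Plucker relation: af - be + cd
a*f = 2*(-2) = -4
b*e = 4*(-1) = -4
c*d = (-3)*3 = -9
af - be + cd = -4 - (-4) + (-9)
= -9


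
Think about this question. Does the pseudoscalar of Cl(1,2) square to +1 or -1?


The pseudoscalar I = e1...e_n (product of all n generators) of Cl(p,q) satisfies I^2 = (-1)^(q + n(n-1)/2).
p = 1, q = 2, n = p + q = 3
n(n-1)/2 = 3 * 2 / 2 = 3
Exponent = q + n(n-1)/2 = 2 + 3 = 5
I^2 = (-1)^5 = -1


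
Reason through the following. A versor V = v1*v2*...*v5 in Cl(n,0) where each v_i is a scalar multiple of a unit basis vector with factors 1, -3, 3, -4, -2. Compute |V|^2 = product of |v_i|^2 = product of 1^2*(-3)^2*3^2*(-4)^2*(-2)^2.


Each vector v_i has |v_i|^2 = s_i^2
Squared scales: 1^2 = 1, (-3)^2 = 9, 3^2 = 9, (-4)^2 = 16, (-2)^2 = 4
|V|^2 = 1 * 9 * 9 * 16 * 4
= 5184


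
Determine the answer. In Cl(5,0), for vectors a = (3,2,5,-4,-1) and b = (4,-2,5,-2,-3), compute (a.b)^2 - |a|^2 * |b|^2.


a . b = 3*4 + 2*(-2) + 5*5 + (-4)*(-2) + (-1)*(-3)
= 12 + (-4) + 25 + 8 + 3 = 44
|a|^2 = 3^2 + 2^2 + 5^2 + (-4)^2 + (-1)^2 = 55
|b|^2 = 4^2 + (-2)^2 + 5^2 + (-2)^2 + (-3)^2 = 58
(a.b)^2 = 44^2 = 1936
|a|^2 * |b|^2 = 55 * 58 = 3190
Result = 1936 - 3190 = -1254


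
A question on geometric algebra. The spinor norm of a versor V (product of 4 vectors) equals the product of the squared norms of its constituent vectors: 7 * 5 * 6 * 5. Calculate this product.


Spinor norm N(V) = |v1|^2 * |v2|^2 * ... * |v4|^2
= 7 * 5 * 6 * 5
Running product: 7, 35, 210, 1050
N(V) = 1050


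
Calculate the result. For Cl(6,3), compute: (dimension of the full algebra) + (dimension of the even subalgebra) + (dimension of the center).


n = 6 + 3 = 9
Total dim = 2^9 = 512
Even subalgebra dim = 2^8 = 256
n is odd, so center dim = 2
Sum = 512 + 256 + 2 = 770


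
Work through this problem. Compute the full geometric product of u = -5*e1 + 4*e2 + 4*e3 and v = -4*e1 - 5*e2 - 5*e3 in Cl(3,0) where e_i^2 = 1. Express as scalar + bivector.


In Cl(3,0): e_i^2 = 1, e_ie_j = -e_je_i for i != j.
Scalar part = u . v = (-5)*(-4) + 4*(-5) + 4*(-5)
= 20 + (-20) + (-20) = -20
e12 coeff = (-5)*(-5) - 4*(-4) = 25 - (-16) = 41
e13 coeff = (-5)*(-5) - 4*(-4) = 25 - (-16) = 41
e23 coeff = 4*(-5) - 4*(-5) = -20 - (-20) = 0
uv = -20 + 41*e12 + 41*e13 + 0*e23


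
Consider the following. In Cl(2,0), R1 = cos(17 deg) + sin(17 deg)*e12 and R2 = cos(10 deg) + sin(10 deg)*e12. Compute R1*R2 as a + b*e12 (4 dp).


Same-plane rotors commute and their half-angles add:
R1*R2 = cos(a1 + a2) + sin(a1 + a2)*e12.
a1 + a2 = 17 + 10 = 27 deg
cos(27 deg) = 0.8910
sin(27 deg) = 0.4540
R1*R2 = 0.8910 + 0.4540*e12


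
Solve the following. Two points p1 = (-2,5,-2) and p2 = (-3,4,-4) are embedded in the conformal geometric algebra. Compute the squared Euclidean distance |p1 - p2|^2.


p1 - p2 = (1, 1, 2)
|p1 - p2|^2 = 1^2 + 1^2 + 2^2
= 1 + 1 + 4
= 6


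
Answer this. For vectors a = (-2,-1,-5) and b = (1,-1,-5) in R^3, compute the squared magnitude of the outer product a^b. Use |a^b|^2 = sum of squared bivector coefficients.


a wedge b = (a1*b2 - a2*b1)*e12 + (a1*b3 - a3*b1)*e13 + (a2*b3 - a3*b2)*e23
e12 coeff: (-2)*(-1) - (-1)*1 = 2 - (-1) = 3
e13 coeff: (-2)*(-5) - (-5)*1 = 10 - (-5) = 15
e23 coeff: (-1)*(-5) - (-5)*(-1) = 5 - 5 = 0
|a wedge b|^2 = 3^2 + 15^2 + 0^2
= 9 + 225 + 0
= 234


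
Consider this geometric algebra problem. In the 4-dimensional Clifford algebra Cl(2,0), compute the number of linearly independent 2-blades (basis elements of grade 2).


Number of grade-k basis blades in Cl(p,q) with n = p + q is C(n, k).
n = 2 + 0 = 2
C(2, 2) = 2! / (2! * 0!)
= 2 / (2 * 1)
= 1


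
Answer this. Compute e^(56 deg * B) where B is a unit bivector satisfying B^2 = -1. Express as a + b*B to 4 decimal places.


For a unit bivector B with B^2 = -1, the exponential series gives
e^(theta*B) = cos(theta) + sin(theta)*B (the GA analogue of Euler's formula).
theta = 56 degrees = 0.977384 rad
cos(56 deg) = 0.5592
sin(56 deg) = 0.8290
exp(theta*B) = 0.5592 + 0.8290*B


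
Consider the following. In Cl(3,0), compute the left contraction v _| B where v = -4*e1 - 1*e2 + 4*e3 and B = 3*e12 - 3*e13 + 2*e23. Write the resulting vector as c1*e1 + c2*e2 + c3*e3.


Left contraction v _| B = <vB>_1 (grade-1 part of the geometric product vB).
Using e1_|e12 = e2, e2_|e12 = -e1, e1_|e13 = e3, e3_|e13 = -e1, e2_|e23 = e3, e3_|e23 = -e2:
e1 coeff: -v2*b12 - v3*b13 = -(-1)*(3) - (4)*(-3) = 15
e2 coeff: v1*b12 - v3*b23 = (-4)*(3) - (4)*(2) = -20
e3 coeff: v1*b13 + v2*b23 = (-4)*(-3) + (-1)*(2) = 10
v _| B = 15*e1 - 20*e2 + 10*e3


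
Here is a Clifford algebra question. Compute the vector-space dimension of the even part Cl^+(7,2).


Even subalgebra dimension = 2^(n-1)
n = 7 + 2 = 9
2^(9 - 1) = 2^8 = 256
Verification: sum of C(9,k) for even k = 1 + 36 + 126 + 84 + 9 = 256
Result = 256


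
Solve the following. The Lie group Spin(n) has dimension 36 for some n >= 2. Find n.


dim Spin(n) = dim so(n) = n(n-1)/2.
Solve n(n-1)/2 = 36, i.e. n^2 - n - 72 = 0.
Discriminant = 1 + 8*36 = 289
n = (1 + sqrt(289))/2 = (1 + 17)/2 = 9


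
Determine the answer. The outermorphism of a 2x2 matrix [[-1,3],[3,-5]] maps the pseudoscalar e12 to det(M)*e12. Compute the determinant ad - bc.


The outermorphism of a linear map f sends e1^e2 to f(e1)^f(e2).
f(e1) = -1*e1 + 3*e2
f(e2) = 3*e1 - 5*e2
f(e1) ^ f(e2) = (-1*e1 + 3*e2) ^ (3*e1 - 5*e2)
= (-1)*(-5)*e12 + 3*3*e21
= (5 - 9)*e12
= -4*e12
Coefficient = -4


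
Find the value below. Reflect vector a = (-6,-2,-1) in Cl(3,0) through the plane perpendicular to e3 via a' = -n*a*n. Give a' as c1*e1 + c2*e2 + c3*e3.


Reflection formula: a' = -n*a*n, with n = e3 (unit vector, n^2 = 1).
For reflection through hyperplane perp to e3:
The component along e3 flips sign, others stay.
a = (-6, -2, -1)
a' = (-6, -2, 1)
a' = -6*e1 - 2*e2 + 1*e3


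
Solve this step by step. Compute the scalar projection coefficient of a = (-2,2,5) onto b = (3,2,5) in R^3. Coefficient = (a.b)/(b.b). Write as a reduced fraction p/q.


Projection coefficient = (a . b) / (b . b)
a . b = (-2)*3 + 2*2 + 5*5
= -6 + 4 + 25 = 23
b . b = 3^2 + 2^2 + 5^2
= 9 + 4 + 25 = 38
Coefficient = 23/38
In lowest terms: 23/38


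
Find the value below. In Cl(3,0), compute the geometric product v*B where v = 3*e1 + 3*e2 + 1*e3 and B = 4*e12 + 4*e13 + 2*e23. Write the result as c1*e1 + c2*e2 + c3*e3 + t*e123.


vB has grade-1 (vector) and grade-3 (trivector) parts: vB = (v _| B) + (v ^ B).
Vector part <vB>_1:
  e1: -v2*b12 - v3*b13 = -(3)*(4) - (1)*(4) = -16
  e2: v1*b12 - v3*b23 = (3)*(4) - (1)*(2) = 10
  e3: v1*b13 + v2*b23 = (3)*(4) + (3)*(2) = 18
Trivector part <vB>_3:
  e123: v1*b23 - v2*b13 + v3*b12 = (3)*(2) - (3)*(4) + (1)*(4) = -2
vB = -16*e1 + 10*e2 + 18*e3 - 2*e123


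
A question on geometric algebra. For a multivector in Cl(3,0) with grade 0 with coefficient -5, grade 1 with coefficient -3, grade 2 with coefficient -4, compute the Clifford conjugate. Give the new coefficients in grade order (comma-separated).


Clifford conjugate sign for grade k: (-1)^(k(k+1)/2)
Grade 0: (-1)^(0*1/2) = (-1)^0 = 1, coeff -5 -> -5
Grade 1: (-1)^(1*2/2) = (-1)^1 = -1, coeff -3 -> 3
Grade 2: (-1)^(2*3/2) = (-1)^3 = -1, coeff -4 -> 4
Conjugated coefficients: -5, 3, 4


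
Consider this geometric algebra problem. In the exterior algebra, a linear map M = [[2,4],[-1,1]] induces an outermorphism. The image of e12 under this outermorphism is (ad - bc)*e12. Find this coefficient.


The outermorphism of a linear map f sends e1^e2 to f(e1)^f(e2).
f(e1) = 2*e1 - 1*e2
f(e2) = 4*e1 + 1*e2
f(e1) ^ f(e2) = (2*e1 - 1*e2) ^ (4*e1 + 1*e2)
= 2*1*e12 + (-1)*4*e21
= (2 - (-4))*e12
= 6*e12
Coefficient = 6


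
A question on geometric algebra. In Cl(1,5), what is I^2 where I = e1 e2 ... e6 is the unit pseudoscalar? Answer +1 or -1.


The pseudoscalar I = e1...e_n (product of all n generators) of Cl(p,q) satisfies I^2 = (-1)^(q + n(n-1)/2).
p = 1, q = 5, n = p + q = 6
n(n-1)/2 = 6 * 5 / 2 = 15
Exponent = q + n(n-1)/2 = 5 + 15 = 20
I^2 = (-1)^20 = +1


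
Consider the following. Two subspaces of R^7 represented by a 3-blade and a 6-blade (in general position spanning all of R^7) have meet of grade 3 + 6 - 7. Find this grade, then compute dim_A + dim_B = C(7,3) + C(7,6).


Meet grade = grade(A) + grade(B) - n
= 3 + 6 - 7 = 2
C(7,3) = 35
C(7,6) = 7
dim_A + dim_B = 35 + 7 = 42


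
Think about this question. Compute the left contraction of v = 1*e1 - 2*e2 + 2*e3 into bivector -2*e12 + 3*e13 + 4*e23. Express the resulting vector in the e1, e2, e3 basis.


Left contraction v _| B = <vB>_1 (grade-1 part of the geometric product vB).
Using e1_|e12 = e2, e2_|e12 = -e1, e1_|e13 = e3, e3_|e13 = -e1, e2_|e23 = e3, e3_|e23 = -e2:
e1 coeff: -v2*b12 - v3*b13 = -(-2)*(-2) - (2)*(3) = -10
e2 coeff: v1*b12 - v3*b23 = (1)*(-2) - (2)*(4) = -10
e3 coeff: v1*b13 + v2*b23 = (1)*(3) + (-2)*(4) = -5
v _| B = -10*e1 - 10*e2 - 5*e3


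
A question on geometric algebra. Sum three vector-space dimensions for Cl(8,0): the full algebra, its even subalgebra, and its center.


n = 8 + 0 = 8
Total dim = 2^8 = 256
Even subalgebra dim = 2^7 = 128
n is even, so center dim = 1
Sum = 256 + 128 + 1 = 385


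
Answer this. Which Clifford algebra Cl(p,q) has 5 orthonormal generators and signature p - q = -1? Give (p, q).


We need p + q = 5 and p - q = -1.
Adding: 2p = 5 + (-1) = 4, so p = 2.
Then q = 5 - 2 = 3.
(p, q) = (2, 3)


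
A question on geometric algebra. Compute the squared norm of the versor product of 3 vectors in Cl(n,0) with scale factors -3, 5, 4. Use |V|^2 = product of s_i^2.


Each vector v_i has |v_i|^2 = s_i^2
Squared scales: (-3)^2 = 9, 5^2 = 25, 4^2 = 16
|V|^2 = 9 * 25 * 16
= 3600


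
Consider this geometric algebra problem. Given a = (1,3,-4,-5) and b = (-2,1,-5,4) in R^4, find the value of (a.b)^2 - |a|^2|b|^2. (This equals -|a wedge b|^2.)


a . b = 1*(-2) + 3*1 + (-4)*(-5) + (-5)*4
= -2 + 3 + 20 + (-20) = 1
|a|^2 = 1^2 + 3^2 + (-4)^2 + (-5)^2 = 51
|b|^2 = (-2)^2 + 1^2 + (-5)^2 + 4^2 = 46
(a.b)^2 = 1^2 = 1
|a|^2 * |b|^2 = 51 * 46 = 2346
Result = 1 - 2346 = -2345


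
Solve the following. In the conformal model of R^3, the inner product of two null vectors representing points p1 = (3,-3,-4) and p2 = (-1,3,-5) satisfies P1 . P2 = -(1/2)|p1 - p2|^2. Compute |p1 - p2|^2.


p1 - p2 = (4, -6, 1)
|p1 - p2|^2 = 4^2 + (-6)^2 + 1^2
= 16 + 36 + 1
= 53


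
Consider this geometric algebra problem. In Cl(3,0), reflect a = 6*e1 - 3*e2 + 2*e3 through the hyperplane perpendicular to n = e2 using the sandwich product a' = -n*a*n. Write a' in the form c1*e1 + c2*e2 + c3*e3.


Reflection formula: a' = -n*a*n, with n = e2 (unit vector, n^2 = 1).
For reflection through hyperplane perp to e2:
The component along e2 flips sign, others stay.
a = (6, -3, 2)
a' = (6, 3, 2)
a' = 6*e1 + 3*e2 + 2*e3


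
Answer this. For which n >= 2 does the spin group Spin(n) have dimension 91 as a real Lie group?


dim Spin(n) = dim so(n) = n(n-1)/2.
Solve n(n-1)/2 = 91, i.e. n^2 - n - 182 = 0.
Discriminant = 1 + 8*91 = 729
n = (1 + sqrt(729))/2 = (1 + 27)/2 = 14


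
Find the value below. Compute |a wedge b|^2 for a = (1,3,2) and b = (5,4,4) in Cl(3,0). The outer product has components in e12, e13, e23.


a wedge b = (a1*b2 - a2*b1)*e12 + (a1*b3 - a3*b1)*e13 + (a2*b3 - a3*b2)*e23
e12 coeff: 1*4 - 3*5 = 4 - 15 = -11
e13 coeff: 1*4 - 2*5 = 4 - 10 = -6
e23 coeff: 3*4 - 2*4 = 12 - 8 = 4
|a wedge b|^2 = (-11)^2 + (-6)^2 + 4^2
= 121 + 36 + 16
= 173


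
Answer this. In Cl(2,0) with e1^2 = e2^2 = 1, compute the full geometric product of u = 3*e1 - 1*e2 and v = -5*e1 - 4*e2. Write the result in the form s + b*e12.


Expand: (3*e1 - 1*e2)(-5*e1 - 4*e2)
= 3*(-5)*e1e1 + 3*(-4)*e1e2 + (-1)*(-5)*e2e1 + (-1)*(-4)*e2e2
Using e1^2 = e2^2 = 1, e2e1 = -e1e2:
Scalar part s = 3*(-5) + (-1)*(-4) = -15 + 4 = -11
Bivector part b = 3*(-4) - (-1)*(-5) = -12 - 5 = -17
uv = -11 - 17*e12


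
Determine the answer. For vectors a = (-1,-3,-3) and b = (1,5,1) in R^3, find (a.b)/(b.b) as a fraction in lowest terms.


Projection coefficient = (a . b) / (b . b)
a . b = (-1)*1 + (-3)*5 + (-3)*1
= -1 + (-15) + (-3) = -19
b . b = 1^2 + 5^2 + 1^2
= 1 + 25 + 1 = 27
Coefficient = -19/27
In lowest terms: -19/27


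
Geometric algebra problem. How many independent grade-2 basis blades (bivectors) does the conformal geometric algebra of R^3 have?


The conformal model of R^3 uses Cl(4,1) with m = 3 + 2 = 5 generators.
Number of grade-2 blades = C(m, 2) = C(5, 2)
= 5*4/2 = 10


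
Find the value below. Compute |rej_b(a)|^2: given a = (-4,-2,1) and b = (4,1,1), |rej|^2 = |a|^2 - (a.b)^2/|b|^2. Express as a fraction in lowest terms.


|a|^2 = (-4)^2 + (-2)^2 + 1^2 = 21
|b|^2 = 4^2 + 1^2 + 1^2 = 18
a . b = (-4)*4 + (-2)*1 + 1*1 = -17
(a.b)^2 = (-17)^2 = 289
|rej|^2 = 21 - 289/18
= (378 - 289)/18
= 89/18
In lowest terms: 89/18


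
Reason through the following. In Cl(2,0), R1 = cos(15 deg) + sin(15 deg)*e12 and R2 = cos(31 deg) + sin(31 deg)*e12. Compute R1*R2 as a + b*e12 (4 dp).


Same-plane rotors commute and their half-angles add:
R1*R2 = cos(a1 + a2) + sin(a1 + a2)*e12.
a1 + a2 = 15 + 31 = 46 deg
cos(46 deg) = 0.6947
sin(46 deg) = 0.7193
R1*R2 = 0.6947 + 0.7193*e12


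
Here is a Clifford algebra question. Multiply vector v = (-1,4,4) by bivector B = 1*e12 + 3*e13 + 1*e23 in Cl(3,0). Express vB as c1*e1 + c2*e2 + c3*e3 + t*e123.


vB has grade-1 (vector) and grade-3 (trivector) parts: vB = (v _| B) + (v ^ B).
Vector part <vB>_1:
  e1: -v2*b12 - v3*b13 = -(4)*(1) - (4)*(3) = -16
  e2: v1*b12 - v3*b23 = (-1)*(1) - (4)*(1) = -5
  e3: v1*b13 + v2*b23 = (-1)*(3) + (4)*(1) = 1
Trivector part <vB>_3:
  e123: v1*b23 - v2*b13 + v3*b12 = (-1)*(1) - (4)*(3) + (4)*(1) = -9
vB = -16*e1 - 5*e2 + 1*e3 - 9*e123


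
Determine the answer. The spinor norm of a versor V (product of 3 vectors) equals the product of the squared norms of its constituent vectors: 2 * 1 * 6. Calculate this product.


Spinor norm N(V) = |v1|^2 * |v2|^2 * ... * |v3|^2
= 2 * 1 * 6
Running product: 2, 2, 12
N(V) = 12


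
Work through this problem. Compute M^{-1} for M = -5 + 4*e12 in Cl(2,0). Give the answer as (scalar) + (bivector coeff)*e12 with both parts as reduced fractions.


M = -5 + 4*e12, where e12^2 = -1.
Since M commutes with its reverse ~M = a - b*e12, M * ~M = a^2 - b^2*e12^2 = a^2 + b^2.
So M^{-1} = ~M / (a^2 + b^2) = (a - b*e12)/(a^2 + b^2).
a^2 + b^2 = 25 + 16 = 41
Scalar part = -5/41 = -5/41
Bivector coeff = -4/41 = -4/41
M^{-1} = -5/41 - 4/41*e12


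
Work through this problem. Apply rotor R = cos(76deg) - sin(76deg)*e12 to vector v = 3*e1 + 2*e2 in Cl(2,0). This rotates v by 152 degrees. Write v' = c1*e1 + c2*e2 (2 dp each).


Rotor R = cos(76deg) - sin(76deg)*e12
Rotation angle theta = 2 * 76 = 152 degrees
v' = R*v*~R rotates v by theta.
cos(152deg) = -0.8829, sin(152deg) = 0.4695
v'_1 = 3*cos(152deg) - 2*sin(152deg)
= 3*(-0.8829) - 2*0.4695
= -3.59
v'_2 = 3*sin(152deg) + 2*cos(152deg)
= 3*0.4695 + 2*(-0.8829)
= -0.36
v' = -3.59*e1 - 0.36*e2


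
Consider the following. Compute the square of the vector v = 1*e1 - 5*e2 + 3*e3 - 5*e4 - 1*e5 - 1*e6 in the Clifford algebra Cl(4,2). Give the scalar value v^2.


v^2 = sum of c_i^2 * e_i^2
Positive signature terms (e_i^2 = +1): 1^2 + (-5)^2 + 3^2 + (-5)^2 = 60
Negative signature terms (e_j^2 = -1): (-1)^2 + (-1)^2 = 2
v^2 = 60 - 2 = 58


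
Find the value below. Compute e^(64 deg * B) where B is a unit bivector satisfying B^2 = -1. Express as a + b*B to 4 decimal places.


For a unit bivector B with B^2 = -1, the exponential series gives
e^(theta*B) = cos(theta) + sin(theta)*B (the GA analogue of Euler's formula).
theta = 64 degrees = 1.117011 rad
cos(64 deg) = 0.4384
sin(64 deg) = 0.8988
exp(theta*B) = 0.4384 + 0.8988*B


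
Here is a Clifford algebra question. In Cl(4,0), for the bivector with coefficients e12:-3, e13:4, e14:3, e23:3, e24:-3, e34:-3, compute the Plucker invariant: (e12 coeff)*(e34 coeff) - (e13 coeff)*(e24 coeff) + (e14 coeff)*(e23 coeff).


Plucker relation: af - be + cd
a*f = (-3)*(-3) = 9
b*e = 4*(-3) = -12
c*d = 3*3 = 9
af - be + cd = 9 - (-12) + 9
= 30


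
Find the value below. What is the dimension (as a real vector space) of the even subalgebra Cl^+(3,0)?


Even subalgebra dimension = 2^(n-1)
n = 3 + 0 = 3
2^(3 - 1) = 2^2 = 4
Verification: sum of C(3,k) for even k = 1 + 3 = 4
Result = 4


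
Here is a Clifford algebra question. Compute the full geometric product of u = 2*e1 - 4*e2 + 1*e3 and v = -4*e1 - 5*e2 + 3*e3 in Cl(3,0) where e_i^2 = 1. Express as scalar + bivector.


In Cl(3,0): e_i^2 = 1, e_ie_j = -e_je_i for i != j.
Scalar part = u . v = 2*(-4) + (-4)*(-5) + 1*3
= -8 + 20 + 3 = 15
e12 coeff = 2*(-5) - (-4)*(-4) = -10 - 16 = -26
e13 coeff = 2*3 - 1*(-4) = 6 - (-4) = 10
e23 coeff = (-4)*3 - 1*(-5) = -12 - (-5) = -7
uv = 15 - 26*e12 + 10*e13 - 7*e23


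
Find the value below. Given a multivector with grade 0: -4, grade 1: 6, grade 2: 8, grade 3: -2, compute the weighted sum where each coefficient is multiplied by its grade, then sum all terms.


Grade-weighted sum = sum of grade_k * coefficient_k
0*(-4) = 0
1*6 = 6
2*8 = 16
3*(-2) = -6
Total = 0 + 6 + 16 + (-6) = 16


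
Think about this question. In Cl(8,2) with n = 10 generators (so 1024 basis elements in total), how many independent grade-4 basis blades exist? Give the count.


Number of grade-k basis blades in Cl(p,q) with n = p + q is C(n, k).
n = 8 + 2 = 10
C(10, 4) = 10! / (4! * 6!)
= 3628800 / (24 * 720)
= 210


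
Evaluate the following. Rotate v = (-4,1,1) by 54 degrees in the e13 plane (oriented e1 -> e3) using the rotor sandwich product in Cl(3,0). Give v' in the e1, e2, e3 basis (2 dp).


Rotor R = cos(27deg) - sin(27deg)*e13
Rotation angle theta = 2 * 27 = 54 degrees in the e13 plane (e1 -> e3).
The component perpendicular to the plane (e2) is invariant: v'_2 = v2 = 1.00
cos(54deg) = 0.5878, sin(54deg) = 0.8090
v'_1 = v1*cos(theta) - v3*sin(theta) = -4*0.5878 - 1*0.8090 = -3.16
v'_3 = v1*sin(theta) + v3*cos(theta) = -4*0.8090 + 1*0.5878 = -2.65
v' = -3.16*e1 + 1.00*e2 - 2.65*e3


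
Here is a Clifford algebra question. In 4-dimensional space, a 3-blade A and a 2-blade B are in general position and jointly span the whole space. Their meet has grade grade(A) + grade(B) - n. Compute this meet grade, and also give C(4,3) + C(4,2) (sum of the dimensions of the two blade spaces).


Meet grade = grade(A) + grade(B) - n
= 3 + 2 - 4 = 1
C(4,3) = 4
C(4,2) = 6
dim_A + dim_B = 4 + 6 = 10


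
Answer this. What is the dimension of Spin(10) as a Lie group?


Spin(n) double-covers SO(n); both have Lie algebra so(n) of dimension n(n-1)/2.
n = 10
n(n-1) = 10 * 9 = 90
dim Spin(10) = 90/2 = 45


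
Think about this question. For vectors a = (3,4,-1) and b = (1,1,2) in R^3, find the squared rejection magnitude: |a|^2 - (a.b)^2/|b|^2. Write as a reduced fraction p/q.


|a|^2 = 3^2 + 4^2 + (-1)^2 = 26
|b|^2 = 1^2 + 1^2 + 2^2 = 6
a . b = 3*1 + 4*1 + (-1)*2 = 5
(a.b)^2 = 5^2 = 25
|rej|^2 = 26 - 25/6
= (156 - 25)/6
= 131/6
In lowest terms: 131/6


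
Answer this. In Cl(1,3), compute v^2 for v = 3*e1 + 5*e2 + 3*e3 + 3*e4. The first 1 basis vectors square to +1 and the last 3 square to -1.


v^2 = sum of c_i^2 * e_i^2
Positive signature terms (e_i^2 = +1): 3^2 = 9
Negative signature terms (e_j^2 = -1): 5^2 + 3^2 + 3^2 = 43
v^2 = 9 - 43 = -34


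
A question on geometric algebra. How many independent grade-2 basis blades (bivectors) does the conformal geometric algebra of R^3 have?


The conformal model of R^3 uses Cl(4,1) with m = 3 + 2 = 5 generators.
Number of grade-2 blades = C(m, 2) = C(5, 2)
= 5*4/2 = 10


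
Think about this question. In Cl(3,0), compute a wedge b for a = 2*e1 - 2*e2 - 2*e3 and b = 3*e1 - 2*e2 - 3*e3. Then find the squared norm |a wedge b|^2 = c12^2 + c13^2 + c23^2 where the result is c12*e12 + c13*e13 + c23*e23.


a wedge b = (a1*b2 - a2*b1)*e12 + (a1*b3 - a3*b1)*e13 + (a2*b3 - a3*b2)*e23
e12 coeff: 2*(-2) - (-2)*3 = -4 - (-6) = 2
e13 coeff: 2*(-3) - (-2)*3 = -6 - (-6) = 0
e23 coeff: (-2)*(-3) - (-2)*(-2) = 6 - 4 = 2
|a wedge b|^2 = 2^2 + 0^2 + 2^2
= 4 + 0 + 4
= 8


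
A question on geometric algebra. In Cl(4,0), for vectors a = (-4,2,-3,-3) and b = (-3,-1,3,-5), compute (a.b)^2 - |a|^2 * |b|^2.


a . b = (-4)*(-3) + 2*(-1) + (-3)*3 + (-3)*(-5)
= 12 + (-2) + (-9) + 15 = 16
|a|^2 = (-4)^2 + 2^2 + (-3)^2 + (-3)^2 = 38
|b|^2 = (-3)^2 + (-1)^2 + 3^2 + (-5)^2 = 44
(a.b)^2 = 16^2 = 256
|a|^2 * |b|^2 = 38 * 44 = 1672
Result = 256 - 1672 = -1416


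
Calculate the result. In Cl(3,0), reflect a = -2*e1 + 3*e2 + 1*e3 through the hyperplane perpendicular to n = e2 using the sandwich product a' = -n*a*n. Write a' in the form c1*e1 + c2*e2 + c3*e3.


Reflection formula: a' = -n*a*n, with n = e2 (unit vector, n^2 = 1).
For reflection through hyperplane perp to e2:
The component along e2 flips sign, others stay.
a = (-2, 3, 1)
a' = (-2, -3, 1)
a' = -2*e1 - 3*e2 + 1*e3
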